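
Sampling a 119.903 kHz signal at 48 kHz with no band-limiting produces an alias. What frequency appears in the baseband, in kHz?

Nyquist = 48,000/2 = 24,000 Hz; 119,903 Hz exceeds it.
Alias = |119,903 − 2×48,000| = |119,903 − 96,000| = 23,903 Hz = 23.903 kHz.

23.903 kHz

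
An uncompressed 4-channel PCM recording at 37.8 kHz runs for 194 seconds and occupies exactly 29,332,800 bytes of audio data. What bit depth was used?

Bytes per sample = 29,332,800 / (37,800 × 194 × 4) = 29,332,800 / 29,332,800 = 1.
Bit depth = 1 × 8 = 8 bits.

8 bits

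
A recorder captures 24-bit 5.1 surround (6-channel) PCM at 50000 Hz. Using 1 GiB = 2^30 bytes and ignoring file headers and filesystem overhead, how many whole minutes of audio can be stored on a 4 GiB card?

Uncompressed byte rate = 50,000 × 3 × 6 = 900,000 bytes/s.
Capacity = 4 × 1,073,741,824 = 4,294,967,296 bytes.
4,294,967,296 / 900,000 ≈ 4772.19 s → 79 minutes.

79 minutes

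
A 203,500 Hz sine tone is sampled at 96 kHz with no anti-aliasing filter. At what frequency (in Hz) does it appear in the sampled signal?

11,500 Hz

Nyquist = 96,000/2 = 48,000 Hz; 203,500 Hz exceeds it.
Alias = |203,500 − 2×96,000| = |203,500 − 192,000| = 11,500 Hz.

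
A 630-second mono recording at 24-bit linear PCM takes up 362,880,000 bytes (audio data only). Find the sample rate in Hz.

192,000 Hz

Bytes = sample_rate × seconds × bytes_per_sample × channels.
sample_rate = 362,880,000 / (630 × 3 × 1) = 362,880,000 / 1,890 = 192,000 Hz.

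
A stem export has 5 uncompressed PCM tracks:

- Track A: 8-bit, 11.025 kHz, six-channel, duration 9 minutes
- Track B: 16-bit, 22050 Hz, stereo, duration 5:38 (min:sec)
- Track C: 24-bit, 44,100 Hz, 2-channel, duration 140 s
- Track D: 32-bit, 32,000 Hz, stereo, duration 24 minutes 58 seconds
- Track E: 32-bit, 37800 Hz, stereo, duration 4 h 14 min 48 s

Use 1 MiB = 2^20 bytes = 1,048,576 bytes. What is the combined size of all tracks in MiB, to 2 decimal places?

4872.47 MiB

Track A: 9 minutes = 540 s; 11,025 × 540 × 1 × 6 = 35,721,000 bytes.
Track B: 5:38 (min:sec) = 338 s; 22,050 × 338 × 2 × 2 = 29,811,600 bytes.
Track C: 44,100 × 140 × 3 × 2 = 37,044,000 bytes.
Track D: 24 minutes 58 seconds = 1,498 s; 32,000 × 1,498 × 4 × 2 = 383,488,000 bytes.
Track E: 4 h 14 min 48 s = 15,288 s; 37,800 × 15,288 × 4 × 2 = 4,623,091,200 bytes.
Total = 5,109,155,800 bytes = 4872.47 MiB.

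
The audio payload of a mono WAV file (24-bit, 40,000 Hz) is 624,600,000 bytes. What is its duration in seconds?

5,205 seconds

Byte rate = 40,000 × 3 × 1 = 120,000 bytes/s.
Duration = 624,600,000 / 120,000 = 5,205 s.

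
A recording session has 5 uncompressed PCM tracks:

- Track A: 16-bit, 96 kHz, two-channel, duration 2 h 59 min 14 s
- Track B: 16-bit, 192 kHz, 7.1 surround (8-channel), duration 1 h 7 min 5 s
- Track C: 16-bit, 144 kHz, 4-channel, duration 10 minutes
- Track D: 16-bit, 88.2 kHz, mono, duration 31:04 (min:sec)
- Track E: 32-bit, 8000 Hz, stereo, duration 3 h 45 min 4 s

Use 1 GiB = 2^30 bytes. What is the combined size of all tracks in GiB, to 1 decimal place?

Track A: 2 h 59 min 14 s = 10,754 s; 96,000 × 10,754 × 2 × 2 = 4,129,536,000 bytes.
Track B: 1 h 7 min 5 s = 4,025 s; 192,000 × 4,025 × 2 × 8 = 12,364,800,000 bytes.
Track C: 10 minutes = 600 s; 144,000 × 600 × 2 × 4 = 691,200,000 bytes.
Track D: 31:04 (min:sec) = 1,864 s; 88,200 × 1,864 × 2 × 1 = 328,809,600 bytes.
Track E: 3 h 45 min 4 s = 13,504 s; 8,000 × 13,504 × 4 × 2 = 864,256,000 bytes.
Total = 18,378,601,600 bytes = 17.1 GiB.

17.1 GiB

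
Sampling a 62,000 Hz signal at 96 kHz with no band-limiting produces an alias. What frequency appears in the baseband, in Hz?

Nyquist = 96,000/2 = 48,000 Hz; 62,000 Hz exceeds it.
Alias = |62,000 − 1×96,000| = |62,000 − 96,000| = 34,000 Hz.

34,000 Hz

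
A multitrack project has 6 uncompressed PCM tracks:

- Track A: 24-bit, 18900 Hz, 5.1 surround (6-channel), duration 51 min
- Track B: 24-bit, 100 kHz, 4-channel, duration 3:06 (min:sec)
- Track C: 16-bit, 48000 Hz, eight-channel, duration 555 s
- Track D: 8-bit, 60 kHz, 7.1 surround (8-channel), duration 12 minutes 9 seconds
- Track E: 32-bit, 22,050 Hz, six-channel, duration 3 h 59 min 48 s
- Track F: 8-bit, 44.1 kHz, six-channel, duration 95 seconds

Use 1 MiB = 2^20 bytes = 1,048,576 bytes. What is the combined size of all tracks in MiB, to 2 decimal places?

9231.22 MiB

Track A: 51 min = 3,060 s; 18,900 × 3,060 × 3 × 6 = 1,041,012,000 bytes.
Track B: 3:06 (min:sec) = 186 s; 100,000 × 186 × 3 × 4 = 223,200,000 bytes.
Track C: 48,000 × 555 × 2 × 8 = 426,240,000 bytes.
Track D: 12 minutes 9 seconds = 729 s; 60,000 × 729 × 1 × 8 = 349,920,000 bytes.
Track E: 3 h 59 min 48 s = 14,388 s; 22,050 × 14,388 × 4 × 6 = 7,614,129,600 bytes.
Track F: 44,100 × 95 × 1 × 6 = 25,137,000 bytes.
Total = 9,679,638,600 bytes = 9231.22 MiB.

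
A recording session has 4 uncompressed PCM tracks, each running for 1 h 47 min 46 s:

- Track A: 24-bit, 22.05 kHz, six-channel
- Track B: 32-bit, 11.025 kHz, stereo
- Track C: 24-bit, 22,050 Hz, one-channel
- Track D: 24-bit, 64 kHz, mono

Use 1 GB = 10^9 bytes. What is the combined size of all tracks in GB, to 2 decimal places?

1 h 47 min 46 s = 6,466 s.
Track A: 22,050 × 6,466 × 3 × 6 = 2,566,355,400 bytes.
Track B: 11,025 × 6,466 × 4 × 2 = 570,301,200 bytes.
Track C: 22,050 × 6,466 × 3 × 1 = 427,725,900 bytes.
Track D: 64,000 × 6,466 × 3 × 1 = 1,241,472,000 bytes.
Total = 4,805,854,500 bytes = 4.81 GB.

4.81 GB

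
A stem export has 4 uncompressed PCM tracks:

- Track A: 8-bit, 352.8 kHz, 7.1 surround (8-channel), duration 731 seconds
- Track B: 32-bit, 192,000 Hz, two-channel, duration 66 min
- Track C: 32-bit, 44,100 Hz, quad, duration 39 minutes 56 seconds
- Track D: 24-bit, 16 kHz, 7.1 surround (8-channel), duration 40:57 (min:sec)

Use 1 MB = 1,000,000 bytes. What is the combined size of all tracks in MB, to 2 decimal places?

Track A: 352,800 × 731 × 1 × 8 = 2,063,174,400 bytes.
Track B: 66 min = 3,960 s; 192,000 × 3,960 × 4 × 2 = 6,082,560,000 bytes.
Track C: 39 minutes 56 seconds = 2,396 s; 44,100 × 2,396 × 4 × 4 = 1,690,617,600 bytes.
Track D: 40:57 (min:sec) = 2,457 s; 16,000 × 2,457 × 3 × 8 = 943,488,000 bytes.
Total = 10,779,840,000 bytes = 10779.84 MB.

10779.84 MB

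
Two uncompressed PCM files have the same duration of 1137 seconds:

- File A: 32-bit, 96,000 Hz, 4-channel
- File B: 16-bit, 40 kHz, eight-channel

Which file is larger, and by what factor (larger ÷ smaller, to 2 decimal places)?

File A, by a factor of 2.40

File A: 96,000 × 4 × 4 = 1,536,000 bytes/s.
File B: 40,000 × 2 × 8 = 640,000 bytes/s.
File A is larger; ratio = 1,746,432,000 / 727,680,000 = 2.40.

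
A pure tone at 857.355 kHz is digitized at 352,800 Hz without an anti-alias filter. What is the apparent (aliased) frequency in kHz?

Nyquist = 352,800/2 = 176,400 Hz; 857,355 Hz exceeds it.
Alias = |857,355 − 2×352,800| = |857,355 − 705,600| = 151,755 Hz = 151.755 kHz.

151.755 kHz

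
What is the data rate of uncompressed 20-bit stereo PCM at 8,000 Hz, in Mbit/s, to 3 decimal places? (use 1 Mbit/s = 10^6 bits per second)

Bit rate = 8,000 × 20 × 2 = 320,000 bits/s.
= 0.320 Mbit/s.

0.320 Mbit/s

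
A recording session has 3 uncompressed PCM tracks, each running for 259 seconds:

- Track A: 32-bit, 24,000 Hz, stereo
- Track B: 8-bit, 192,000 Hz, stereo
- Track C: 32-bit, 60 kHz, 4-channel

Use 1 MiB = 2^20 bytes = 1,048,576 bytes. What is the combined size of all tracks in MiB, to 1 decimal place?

Track A: 24,000 × 259 × 4 × 2 = 49,728,000 bytes.
Track B: 192,000 × 259 × 1 × 2 = 99,456,000 bytes.
Track C: 60,000 × 259 × 4 × 4 = 248,640,000 bytes.
Total = 397,824,000 bytes = 379.4 MiB.

379.4 MiB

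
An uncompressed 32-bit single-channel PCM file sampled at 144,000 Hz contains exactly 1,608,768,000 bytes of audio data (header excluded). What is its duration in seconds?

2,793 seconds

Byte rate = 144,000 × 4 × 1 = 576,000 bytes/s.
Duration = 1,608,768,000 / 576,000 = 2,793 s.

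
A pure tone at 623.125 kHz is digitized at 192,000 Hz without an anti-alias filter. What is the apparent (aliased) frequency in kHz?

Nyquist = 192,000/2 = 96,000 Hz; 623,125 Hz exceeds it.
Alias = |623,125 − 3×192,000| = |623,125 − 576,000| = 47,125 Hz = 47.125 kHz.

47.125 kHz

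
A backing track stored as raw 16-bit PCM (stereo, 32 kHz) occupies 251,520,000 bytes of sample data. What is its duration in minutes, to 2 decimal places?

32.75 minutes

Byte rate = 32,000 × 2 × 2 = 128,000 bytes/s.
Duration = 251,520,000 / 128,000 = 1,965 s.
1,965 s / 60 = 32.75 minutes.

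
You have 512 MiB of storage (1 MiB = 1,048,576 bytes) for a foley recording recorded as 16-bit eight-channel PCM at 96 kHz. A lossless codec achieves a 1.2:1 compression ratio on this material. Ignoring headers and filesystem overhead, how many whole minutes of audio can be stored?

Uncompressed byte rate = 96,000 × 2 × 8 = 1,536,000 bytes/s.
After 1.2:1 compression, effective rate ≈ 1280000 bytes/s.
Capacity = 512 × 1,048,576 = 536,870,912 bytes.
536,870,912 / effective rate ≈ 419.43 s → 6 minutes.

6 minutes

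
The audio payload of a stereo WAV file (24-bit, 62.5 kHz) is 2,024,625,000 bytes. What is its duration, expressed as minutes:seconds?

89:59

Byte rate = 62,500 × 3 × 2 = 375,000 bytes/s.
Duration = 2,024,625,000 / 375,000 = 5,399 s.
5,399 s = 89:59.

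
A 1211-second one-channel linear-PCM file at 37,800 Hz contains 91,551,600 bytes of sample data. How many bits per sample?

Bytes per sample = 91,551,600 / (37,800 × 1,211 × 1) = 91,551,600 / 45,775,800 = 2.
Bit depth = 2 × 8 = 16 bits.

16 bits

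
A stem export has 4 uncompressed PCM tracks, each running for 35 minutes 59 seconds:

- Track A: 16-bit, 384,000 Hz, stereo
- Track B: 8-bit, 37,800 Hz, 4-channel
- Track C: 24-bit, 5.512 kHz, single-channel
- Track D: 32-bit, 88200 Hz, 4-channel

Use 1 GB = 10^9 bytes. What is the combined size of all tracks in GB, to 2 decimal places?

35 minutes 59 seconds = 2,159 s.
Track A: 384,000 × 2,159 × 2 × 2 = 3,316,224,000 bytes.
Track B: 37,800 × 2,159 × 1 × 4 = 326,440,800 bytes.
Track C: 5,512 × 2,159 × 3 × 1 = 35,701,224 bytes.
Track D: 88,200 × 2,159 × 4 × 4 = 3,046,780,800 bytes.
Total = 6,725,146,824 bytes = 6.73 GB.

6.73 GB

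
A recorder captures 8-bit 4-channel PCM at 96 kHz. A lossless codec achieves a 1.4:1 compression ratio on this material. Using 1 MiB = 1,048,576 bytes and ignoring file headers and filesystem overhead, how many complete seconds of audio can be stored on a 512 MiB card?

1,957 seconds

Uncompressed byte rate = 96,000 × 1 × 4 = 384,000 bytes/s.
After 1.4:1 compression, effective rate ≈ 274285.71 bytes/s.
Capacity = 512 × 1,048,576 = 536,870,912 bytes.
536,870,912 / effective rate ≈ 1957.34 s → 1,957 seconds.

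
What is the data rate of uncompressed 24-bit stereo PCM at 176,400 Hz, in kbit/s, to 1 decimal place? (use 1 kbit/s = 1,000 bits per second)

Bit rate = 176,400 × 24 × 2 = 8,467,200 bits/s.
= 8467.2 kbit/s.

8467.2 kbit/s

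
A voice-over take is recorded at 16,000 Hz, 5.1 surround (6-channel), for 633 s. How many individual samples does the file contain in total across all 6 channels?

16,000 × 633 s × 6 ch = 60,768,000 samples.

60,768,000 samples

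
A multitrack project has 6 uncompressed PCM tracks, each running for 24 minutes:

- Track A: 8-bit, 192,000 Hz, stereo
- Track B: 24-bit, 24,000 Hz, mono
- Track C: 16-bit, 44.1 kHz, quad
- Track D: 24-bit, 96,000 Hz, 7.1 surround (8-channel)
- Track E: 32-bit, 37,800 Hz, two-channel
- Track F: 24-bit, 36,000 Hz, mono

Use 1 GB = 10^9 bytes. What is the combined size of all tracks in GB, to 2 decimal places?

5.07 GB

24 minutes = 1,440 s.
Track A: 192,000 × 1,440 × 1 × 2 = 552,960,000 bytes.
Track B: 24,000 × 1,440 × 3 × 1 = 103,680,000 bytes.
Track C: 44,100 × 1,440 × 2 × 4 = 508,032,000 bytes.
Track D: 96,000 × 1,440 × 3 × 8 = 3,317,760,000 bytes.
Track E: 37,800 × 1,440 × 4 × 2 = 435,456,000 bytes.
Track F: 36,000 × 1,440 × 3 × 1 = 155,520,000 bytes.
Total = 5,073,408,000 bytes = 5.07 GB.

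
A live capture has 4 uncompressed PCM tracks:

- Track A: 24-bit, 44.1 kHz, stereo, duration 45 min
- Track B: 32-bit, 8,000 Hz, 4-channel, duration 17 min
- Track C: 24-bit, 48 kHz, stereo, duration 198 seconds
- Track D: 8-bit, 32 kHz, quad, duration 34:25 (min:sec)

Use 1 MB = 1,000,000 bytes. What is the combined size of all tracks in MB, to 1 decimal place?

Track A: 45 min = 2,700 s; 44,100 × 2,700 × 3 × 2 = 714,420,000 bytes.
Track B: 17 min = 1,020 s; 8,000 × 1,020 × 4 × 4 = 130,560,000 bytes.
Track C: 48,000 × 198 × 3 × 2 = 57,024,000 bytes.
Track D: 34:25 (min:sec) = 2,065 s; 32,000 × 2,065 × 1 × 4 = 264,320,000 bytes.
Total = 1,166,324,000 bytes = 1166.3 MB.

1166.3 MB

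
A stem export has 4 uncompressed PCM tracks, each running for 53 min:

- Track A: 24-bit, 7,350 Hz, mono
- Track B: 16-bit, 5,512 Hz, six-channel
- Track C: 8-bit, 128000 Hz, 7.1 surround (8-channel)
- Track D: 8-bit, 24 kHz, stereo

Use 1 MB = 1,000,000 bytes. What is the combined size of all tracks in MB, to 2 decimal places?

53 min = 3,180 s.
Track A: 7,350 × 3,180 × 3 × 1 = 70,119,000 bytes.
Track B: 5,512 × 3,180 × 2 × 6 = 210,337,920 bytes.
Track C: 128,000 × 3,180 × 1 × 8 = 3,256,320,000 bytes.
Track D: 24,000 × 3,180 × 1 × 2 = 152,640,000 bytes.
Total = 3,689,416,920 bytes = 3689.42 MB.

3689.42 MB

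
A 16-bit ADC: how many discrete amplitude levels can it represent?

65,536 levels

2^16 = 65,536.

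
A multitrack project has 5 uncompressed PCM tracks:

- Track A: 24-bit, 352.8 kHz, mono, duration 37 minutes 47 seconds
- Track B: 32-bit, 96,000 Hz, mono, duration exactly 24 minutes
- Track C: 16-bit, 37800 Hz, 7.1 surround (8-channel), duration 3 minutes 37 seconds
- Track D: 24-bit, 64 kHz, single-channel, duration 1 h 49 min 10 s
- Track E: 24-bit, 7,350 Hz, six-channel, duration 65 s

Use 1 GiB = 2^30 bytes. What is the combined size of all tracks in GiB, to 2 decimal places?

Track A: 37 minutes 47 seconds = 2,267 s; 352,800 × 2,267 × 3 × 1 = 2,399,392,800 bytes.
Track B: exactly 24 minutes = 1,440 s; 96,000 × 1,440 × 4 × 1 = 552,960,000 bytes.
Track C: 3 minutes 37 seconds = 217 s; 37,800 × 217 × 2 × 8 = 131,241,600 bytes.
Track D: 1 h 49 min 10 s = 6,550 s; 64,000 × 6,550 × 3 × 1 = 1,257,600,000 bytes.
Track E: 7,350 × 65 × 3 × 6 = 8,599,500 bytes.
Total = 4,349,793,900 bytes = 4.05 GiB.

4.05 GiB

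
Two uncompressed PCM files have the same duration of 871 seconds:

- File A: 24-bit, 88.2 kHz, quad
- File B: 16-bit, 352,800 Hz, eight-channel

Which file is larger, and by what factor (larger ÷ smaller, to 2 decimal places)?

File A: 88,200 × 3 × 4 = 1,058,400 bytes/s.
File B: 352,800 × 2 × 8 = 5,644,800 bytes/s.
File B is larger; ratio = 4,916,620,800 / 921,866,400 = 5.33.

File B, by a factor of 5.33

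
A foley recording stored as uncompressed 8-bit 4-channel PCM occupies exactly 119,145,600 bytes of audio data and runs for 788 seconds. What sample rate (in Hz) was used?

37,800 Hz

Bytes = sample_rate × seconds × bytes_per_sample × channels.
sample_rate = 119,145,600 / (788 × 1 × 4) = 119,145,600 / 3,152 = 37,800 Hz.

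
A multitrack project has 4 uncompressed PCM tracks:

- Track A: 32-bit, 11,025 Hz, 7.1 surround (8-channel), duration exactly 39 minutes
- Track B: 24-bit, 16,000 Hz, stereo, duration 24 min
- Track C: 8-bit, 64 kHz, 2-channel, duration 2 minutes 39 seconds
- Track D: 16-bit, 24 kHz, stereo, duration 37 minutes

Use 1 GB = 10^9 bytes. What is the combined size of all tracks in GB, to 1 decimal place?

Track A: exactly 39 minutes = 2,340 s; 11,025 × 2,340 × 4 × 8 = 825,552,000 bytes.
Track B: 24 min = 1,440 s; 16,000 × 1,440 × 3 × 2 = 138,240,000 bytes.
Track C: 2 minutes 39 seconds = 159 s; 64,000 × 159 × 1 × 2 = 20,352,000 bytes.
Track D: 37 minutes = 2,220 s; 24,000 × 2,220 × 2 × 2 = 213,120,000 bytes.
Total = 1,197,264,000 bytes = 1.2 GB.

1.2 GB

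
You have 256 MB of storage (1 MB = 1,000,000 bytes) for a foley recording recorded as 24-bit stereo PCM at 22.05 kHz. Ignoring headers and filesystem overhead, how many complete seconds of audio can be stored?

Uncompressed byte rate = 22,050 × 3 × 2 = 132,300 bytes/s.
Capacity = 256 × 1,000,000 = 256,000,000 bytes.
256,000,000 / 132,300 ≈ 1935 s → 1,934 seconds.

1,934 seconds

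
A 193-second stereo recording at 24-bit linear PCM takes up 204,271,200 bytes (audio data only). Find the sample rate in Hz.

Bytes = sample_rate × seconds × bytes_per_sample × channels.
sample_rate = 204,271,200 / (193 × 3 × 2) = 204,271,200 / 1,158 = 176,400 Hz.

176,400 Hz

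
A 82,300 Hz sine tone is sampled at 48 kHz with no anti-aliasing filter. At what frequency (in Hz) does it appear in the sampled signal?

13,700 Hz

Nyquist = 48,000/2 = 24,000 Hz; 82,300 Hz exceeds it.
Alias = |82,300 − 2×48,000| = |82,300 − 96,000| = 13,700 Hz.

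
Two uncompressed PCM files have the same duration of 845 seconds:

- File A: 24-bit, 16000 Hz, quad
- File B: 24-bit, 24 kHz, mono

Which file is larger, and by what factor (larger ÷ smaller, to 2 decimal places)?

File A: 16,000 × 3 × 4 = 192,000 bytes/s.
File B: 24,000 × 3 × 1 = 72,000 bytes/s.
File A is larger; ratio = 162,240,000 / 60,840,000 = 2.67.

File A, by a factor of 2.67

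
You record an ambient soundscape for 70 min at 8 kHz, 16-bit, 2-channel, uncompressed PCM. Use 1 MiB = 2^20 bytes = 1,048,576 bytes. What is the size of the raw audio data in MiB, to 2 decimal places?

Duration = 70 min = 4,200 s.
Bytes = 8,000 samples/s × 4,200 s × 2 bytes/sample × 2 ch = 134,400,000 bytes.
134,400,000 / 1,048,576 = 128.17 MiB.

128.17 MiB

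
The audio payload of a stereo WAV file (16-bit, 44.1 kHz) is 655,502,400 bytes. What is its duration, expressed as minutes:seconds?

Byte rate = 44,100 × 2 × 2 = 176,400 bytes/s.
Duration = 655,502,400 / 176,400 = 3,716 s.
3,716 s = 61:56.

61:56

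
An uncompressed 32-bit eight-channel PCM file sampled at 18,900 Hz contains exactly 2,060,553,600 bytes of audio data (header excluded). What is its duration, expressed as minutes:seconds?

56:47

Byte rate = 18,900 × 4 × 8 = 604,800 bytes/s.
Duration = 2,060,553,600 / 604,800 = 3,407 s.
3,407 s = 56:47.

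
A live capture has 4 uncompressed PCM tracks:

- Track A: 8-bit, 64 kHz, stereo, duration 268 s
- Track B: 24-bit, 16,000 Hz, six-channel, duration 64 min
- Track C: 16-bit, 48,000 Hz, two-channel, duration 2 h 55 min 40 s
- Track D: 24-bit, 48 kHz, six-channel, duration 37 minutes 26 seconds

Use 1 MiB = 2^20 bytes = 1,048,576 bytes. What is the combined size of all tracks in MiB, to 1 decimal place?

4868.0 MiB

Track A: 64,000 × 268 × 1 × 2 = 34,304,000 bytes.
Track B: 64 min = 3,840 s; 16,000 × 3,840 × 3 × 6 = 1,105,920,000 bytes.
Track C: 2 h 55 min 40 s = 10,540 s; 48,000 × 10,540 × 2 × 2 = 2,023,680,000 bytes.
Track D: 37 minutes 26 seconds = 2,246 s; 48,000 × 2,246 × 3 × 6 = 1,940,544,000 bytes.
Total = 5,104,448,000 bytes = 4868.0 MiB.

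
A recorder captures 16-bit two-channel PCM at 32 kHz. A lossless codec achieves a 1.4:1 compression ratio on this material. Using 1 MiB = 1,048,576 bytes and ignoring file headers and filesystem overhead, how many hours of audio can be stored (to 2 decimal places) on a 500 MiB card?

Uncompressed byte rate = 32,000 × 2 × 2 = 128,000 bytes/s.
After 1.4:1 compression, effective rate ≈ 91428.57 bytes/s.
Capacity = 500 × 1,048,576 = 524,288,000 bytes.
524,288,000 / effective rate ≈ 5734.4 s → 1.59 hours.

1.59 hours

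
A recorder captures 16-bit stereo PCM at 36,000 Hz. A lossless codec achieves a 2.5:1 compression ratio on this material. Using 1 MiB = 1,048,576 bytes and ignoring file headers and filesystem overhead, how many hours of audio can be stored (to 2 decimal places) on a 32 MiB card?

0.16 hours

Uncompressed byte rate = 36,000 × 2 × 2 = 144,000 bytes/s.
After 2.5:1 compression, effective rate ≈ 57600 bytes/s.
Capacity = 32 × 1,048,576 = 33,554,432 bytes.
33,554,432 / effective rate ≈ 582.54 s → 0.16 hours.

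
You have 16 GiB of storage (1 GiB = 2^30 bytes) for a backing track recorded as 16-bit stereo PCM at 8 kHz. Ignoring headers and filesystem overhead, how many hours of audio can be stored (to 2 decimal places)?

149.13 hours

Uncompressed byte rate = 8,000 × 2 × 2 = 32,000 bytes/s.
Capacity = 16 × 1,073,741,824 = 17,179,869,184 bytes.
17,179,869,184 / 32,000 ≈ 536870.91 s → 149.13 hours.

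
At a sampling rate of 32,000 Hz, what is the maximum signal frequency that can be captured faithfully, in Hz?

16,000 Hz

Nyquist frequency = sample rate / 2 = 32,000 / 2 = 16,000 Hz.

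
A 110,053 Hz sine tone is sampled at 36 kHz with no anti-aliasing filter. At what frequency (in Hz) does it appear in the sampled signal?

2,053 Hz

Nyquist = 36,000/2 = 18,000 Hz; 110,053 Hz exceeds it.
Alias = |110,053 − 3×36,000| = |110,053 − 108,000| = 2,053 Hz.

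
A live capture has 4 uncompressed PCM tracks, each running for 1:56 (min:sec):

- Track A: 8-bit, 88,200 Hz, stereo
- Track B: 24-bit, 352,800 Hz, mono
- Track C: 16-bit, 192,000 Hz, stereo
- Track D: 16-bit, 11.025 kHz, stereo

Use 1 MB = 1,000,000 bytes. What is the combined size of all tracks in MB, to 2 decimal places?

237.44 MB

1:56 (min:sec) = 116 s.
Track A: 88,200 × 116 × 1 × 2 = 20,462,400 bytes.
Track B: 352,800 × 116 × 3 × 1 = 122,774,400 bytes.
Track C: 192,000 × 116 × 2 × 2 = 89,088,000 bytes.
Track D: 11,025 × 116 × 2 × 2 = 5,115,600 bytes.
Total = 237,440,400 bytes = 237.44 MB.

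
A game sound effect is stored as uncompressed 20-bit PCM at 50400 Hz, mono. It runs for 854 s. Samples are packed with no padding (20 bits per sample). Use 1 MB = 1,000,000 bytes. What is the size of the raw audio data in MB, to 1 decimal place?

107.6 MB

Bits = 50,400 × 854 × 20 × 1 = 860,832,000 bits = 107,604,000 bytes.
107,604,000 / 1,000,000 = 107.6 MB.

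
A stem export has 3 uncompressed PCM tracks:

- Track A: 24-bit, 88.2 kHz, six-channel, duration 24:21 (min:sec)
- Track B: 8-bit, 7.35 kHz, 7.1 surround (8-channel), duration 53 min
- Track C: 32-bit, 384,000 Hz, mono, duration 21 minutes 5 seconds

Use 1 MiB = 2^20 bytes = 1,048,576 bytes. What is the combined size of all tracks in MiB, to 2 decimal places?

4243.38 MiB

Track A: 24:21 (min:sec) = 1,461 s; 88,200 × 1,461 × 3 × 6 = 2,319,483,600 bytes.
Track B: 53 min = 3,180 s; 7,350 × 3,180 × 1 × 8 = 186,984,000 bytes.
Track C: 21 minutes 5 seconds = 1,265 s; 384,000 × 1,265 × 4 × 1 = 1,943,040,000 bytes.
Total = 4,449,507,600 bytes = 4243.38 MiB.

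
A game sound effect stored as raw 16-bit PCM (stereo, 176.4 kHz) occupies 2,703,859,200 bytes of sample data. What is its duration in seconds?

Byte rate = 176,400 × 2 × 2 = 705,600 bytes/s.
Duration = 2,703,859,200 / 705,600 = 3,832 s.

3,832 seconds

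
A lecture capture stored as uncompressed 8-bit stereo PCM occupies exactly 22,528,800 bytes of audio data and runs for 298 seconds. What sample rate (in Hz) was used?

37,800 Hz

Bytes = sample_rate × seconds × bytes_per_sample × channels.
sample_rate = 22,528,800 / (298 × 1 × 2) = 22,528,800 / 596 = 37,800 Hz.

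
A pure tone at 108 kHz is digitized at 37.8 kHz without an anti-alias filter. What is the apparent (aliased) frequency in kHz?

Nyquist = 37,800/2 = 18,900 Hz; 108,000 Hz exceeds it.
Alias = |108,000 − 3×37,800| = |108,000 − 113,400| = 5,400 Hz = 5.4 kHz.

5.4 kHz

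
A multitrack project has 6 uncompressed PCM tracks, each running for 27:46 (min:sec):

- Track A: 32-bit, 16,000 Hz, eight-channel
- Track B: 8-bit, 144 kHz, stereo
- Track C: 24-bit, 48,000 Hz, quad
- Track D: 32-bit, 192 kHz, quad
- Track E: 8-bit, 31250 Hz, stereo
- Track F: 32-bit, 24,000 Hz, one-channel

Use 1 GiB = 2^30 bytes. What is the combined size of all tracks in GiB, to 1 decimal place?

7.1 GiB

27:46 (min:sec) = 1,666 s.
Track A: 16,000 × 1,666 × 4 × 8 = 852,992,000 bytes.
Track B: 144,000 × 1,666 × 1 × 2 = 479,808,000 bytes.
Track C: 48,000 × 1,666 × 3 × 4 = 959,616,000 bytes.
Track D: 192,000 × 1,666 × 4 × 4 = 5,117,952,000 bytes.
Track E: 31,250 × 1,666 × 1 × 2 = 104,125,000 bytes.
Track F: 24,000 × 1,666 × 4 × 1 = 159,936,000 bytes.
Total = 7,674,429,000 bytes = 7.1 GiB.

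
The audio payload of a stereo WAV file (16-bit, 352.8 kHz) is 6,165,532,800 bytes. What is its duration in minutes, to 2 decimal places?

Byte rate = 352,800 × 2 × 2 = 1,411,200 bytes/s.
Duration = 6,165,532,800 / 1,411,200 = 4,369 s.
4,369 s / 60 = 72.82 minutes.

72.82 minutes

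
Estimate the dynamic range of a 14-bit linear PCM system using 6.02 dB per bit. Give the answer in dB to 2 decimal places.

84.28 dB

14 × 6.02 = 84.28 dB.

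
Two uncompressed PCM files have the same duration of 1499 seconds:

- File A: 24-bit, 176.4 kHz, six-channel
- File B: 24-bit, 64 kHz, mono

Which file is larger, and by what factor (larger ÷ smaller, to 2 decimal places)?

File A: 176,400 × 3 × 6 = 3,175,200 bytes/s.
File B: 64,000 × 3 × 1 = 192,000 bytes/s.
File A is larger; ratio = 4,759,624,800 / 287,808,000 = 16.54.

File A, by a factor of 16.54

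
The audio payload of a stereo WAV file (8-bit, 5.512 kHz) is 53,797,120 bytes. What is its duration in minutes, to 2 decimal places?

81.33 minutes

Byte rate = 5,512 × 1 × 2 = 11,024 bytes/s.
Duration = 53,797,120 / 11,024 = 4,880 s.
4,880 s / 60 = 81.33 minutes.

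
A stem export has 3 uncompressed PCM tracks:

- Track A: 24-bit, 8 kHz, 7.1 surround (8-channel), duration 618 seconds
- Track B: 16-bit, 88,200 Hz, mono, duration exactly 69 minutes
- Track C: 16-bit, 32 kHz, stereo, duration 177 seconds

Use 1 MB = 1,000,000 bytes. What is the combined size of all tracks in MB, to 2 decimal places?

Track A: 8,000 × 618 × 3 × 8 = 118,656,000 bytes.
Track B: exactly 69 minutes = 4,140 s; 88,200 × 4,140 × 2 × 1 = 730,296,000 bytes.
Track C: 32,000 × 177 × 2 × 2 = 22,656,000 bytes.
Total = 871,608,000 bytes = 871.61 MB.

871.61 MB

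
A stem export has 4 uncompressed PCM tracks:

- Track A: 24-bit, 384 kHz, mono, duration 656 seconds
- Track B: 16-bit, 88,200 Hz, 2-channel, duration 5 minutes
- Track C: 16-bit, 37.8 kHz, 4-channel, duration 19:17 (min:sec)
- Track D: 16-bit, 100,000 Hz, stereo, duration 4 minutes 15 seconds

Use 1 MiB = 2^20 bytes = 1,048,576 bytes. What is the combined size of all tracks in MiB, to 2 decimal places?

1252.58 MiB

Track A: 384,000 × 656 × 3 × 1 = 755,712,000 bytes.
Track B: 5 minutes = 300 s; 88,200 × 300 × 2 × 2 = 105,840,000 bytes.
Track C: 19:17 (min:sec) = 1,157 s; 37,800 × 1,157 × 2 × 4 = 349,876,800 bytes.
Track D: 4 minutes 15 seconds = 255 s; 100,000 × 255 × 2 × 2 = 102,000,000 bytes.
Total = 1,313,428,800 bytes = 1252.58 MiB.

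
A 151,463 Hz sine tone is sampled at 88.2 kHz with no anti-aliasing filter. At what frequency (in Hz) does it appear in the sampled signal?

Nyquist = 88,200/2 = 44,100 Hz; 151,463 Hz exceeds it.
Alias = |151,463 − 2×88,200| = |151,463 − 176,400| = 24,937 Hz.

24,937 Hz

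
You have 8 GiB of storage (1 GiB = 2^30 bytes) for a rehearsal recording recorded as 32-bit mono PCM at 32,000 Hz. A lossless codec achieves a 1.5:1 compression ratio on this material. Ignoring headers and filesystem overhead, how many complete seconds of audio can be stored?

Uncompressed byte rate = 32,000 × 4 × 1 = 128,000 bytes/s.
After 1.5:1 compression, effective rate ≈ 85333.33 bytes/s.
Capacity = 8 × 1,073,741,824 = 8,589,934,592 bytes.
8,589,934,592 / effective rate ≈ 100663.3 s → 100,663 seconds.

100,663 seconds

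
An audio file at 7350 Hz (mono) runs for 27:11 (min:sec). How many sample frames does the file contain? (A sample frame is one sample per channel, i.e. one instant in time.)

27:11 (min:sec) = 1,631 s.
7,350 samples/s × 1,631 s = 11,987,850 frames.

11,987,850 sample frames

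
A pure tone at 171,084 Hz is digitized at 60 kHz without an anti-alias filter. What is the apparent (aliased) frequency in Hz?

Nyquist = 60,000/2 = 30,000 Hz; 171,084 Hz exceeds it.
Alias = |171,084 − 3×60,000| = |171,084 − 180,000| = 8,916 Hz.

8,916 Hz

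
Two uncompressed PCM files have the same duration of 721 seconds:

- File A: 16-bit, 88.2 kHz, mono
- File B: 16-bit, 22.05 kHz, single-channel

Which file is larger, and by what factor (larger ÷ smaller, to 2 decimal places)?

File A, by a factor of 4.00

File A: 88,200 × 2 × 1 = 176,400 bytes/s.
File B: 22,050 × 2 × 1 = 44,100 bytes/s.
File A is larger; ratio = 127,184,400 / 31,796,100 = 4.00.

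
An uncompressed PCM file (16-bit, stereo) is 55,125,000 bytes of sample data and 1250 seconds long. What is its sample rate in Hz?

11,025 Hz

Bytes = sample_rate × seconds × bytes_per_sample × channels.
sample_rate = 55,125,000 / (1,250 × 2 × 2) = 55,125,000 / 5,000 = 11,025 Hz.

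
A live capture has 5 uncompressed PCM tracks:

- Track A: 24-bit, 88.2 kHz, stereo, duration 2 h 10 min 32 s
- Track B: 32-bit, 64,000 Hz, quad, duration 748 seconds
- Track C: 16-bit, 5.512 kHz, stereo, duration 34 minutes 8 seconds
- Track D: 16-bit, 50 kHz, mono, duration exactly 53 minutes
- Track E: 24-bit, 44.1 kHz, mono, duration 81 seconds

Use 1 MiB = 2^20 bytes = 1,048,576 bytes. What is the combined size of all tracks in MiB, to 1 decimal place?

5039.7 MiB

Track A: 2 h 10 min 32 s = 7,832 s; 88,200 × 7,832 × 3 × 2 = 4,144,694,400 bytes.
Track B: 64,000 × 748 × 4 × 4 = 765,952,000 bytes.
Track C: 34 minutes 8 seconds = 2,048 s; 5,512 × 2,048 × 2 × 2 = 45,154,304 bytes.
Track D: exactly 53 minutes = 3,180 s; 50,000 × 3,180 × 2 × 1 = 318,000,000 bytes.
Track E: 44,100 × 81 × 3 × 1 = 10,716,300 bytes.
Total = 5,284,517,004 bytes = 5039.7 MiB.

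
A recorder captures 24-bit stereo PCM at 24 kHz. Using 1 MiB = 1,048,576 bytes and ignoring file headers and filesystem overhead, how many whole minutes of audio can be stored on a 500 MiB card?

60 minutes

Uncompressed byte rate = 24,000 × 3 × 2 = 144,000 bytes/s.
Capacity = 500 × 1,048,576 = 524,288,000 bytes.
524,288,000 / 144,000 ≈ 3640.89 s → 60 minutes.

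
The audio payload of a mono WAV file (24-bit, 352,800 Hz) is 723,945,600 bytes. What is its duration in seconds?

684 seconds

Byte rate = 352,800 × 3 × 1 = 1,058,400 bytes/s.
Duration = 723,945,600 / 1,058,400 = 684 s.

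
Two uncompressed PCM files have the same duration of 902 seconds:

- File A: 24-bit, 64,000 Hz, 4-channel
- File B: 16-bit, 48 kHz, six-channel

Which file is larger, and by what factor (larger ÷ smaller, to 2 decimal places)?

File A: 64,000 × 3 × 4 = 768,000 bytes/s.
File B: 48,000 × 2 × 6 = 576,000 bytes/s.
File A is larger; ratio = 692,736,000 / 519,552,000 = 1.33.

File A, by a factor of 1.33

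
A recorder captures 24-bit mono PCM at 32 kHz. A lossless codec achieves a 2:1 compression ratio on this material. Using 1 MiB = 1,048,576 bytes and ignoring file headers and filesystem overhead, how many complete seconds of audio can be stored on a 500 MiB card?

10,922 seconds

Uncompressed byte rate = 32,000 × 3 × 1 = 96,000 bytes/s.
After 2:1 compression, effective rate ≈ 48000 bytes/s.
Capacity = 500 × 1,048,576 = 524,288,000 bytes.
524,288,000 / effective rate ≈ 10922.67 s → 10,922 seconds.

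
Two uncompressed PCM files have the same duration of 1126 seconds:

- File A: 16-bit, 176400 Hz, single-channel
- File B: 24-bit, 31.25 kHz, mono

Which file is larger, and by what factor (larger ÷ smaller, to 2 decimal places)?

File A, by a factor of 3.76

File A: 176,400 × 2 × 1 = 352,800 bytes/s.
File B: 31,250 × 3 × 1 = 93,750 bytes/s.
File A is larger; ratio = 397,252,800 / 105,562,500 = 3.76.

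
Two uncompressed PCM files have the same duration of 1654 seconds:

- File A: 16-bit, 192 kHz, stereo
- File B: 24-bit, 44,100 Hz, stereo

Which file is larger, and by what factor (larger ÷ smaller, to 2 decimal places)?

File A, by a factor of 2.90

File A: 192,000 × 2 × 2 = 768,000 bytes/s.
File B: 44,100 × 3 × 2 = 264,600 bytes/s.
File A is larger; ratio = 1,270,272,000 / 437,648,400 = 2.90.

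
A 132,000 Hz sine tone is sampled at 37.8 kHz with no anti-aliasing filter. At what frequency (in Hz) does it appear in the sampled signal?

18,600 Hz

Nyquist = 37,800/2 = 18,900 Hz; 132,000 Hz exceeds it.
Alias = |132,000 − 3×37,800| = |132,000 − 113,400| = 18,600 Hz.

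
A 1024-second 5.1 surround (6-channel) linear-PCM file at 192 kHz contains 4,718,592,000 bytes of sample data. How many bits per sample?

32 bits

Bytes per sample = 4,718,592,000 / (192,000 × 1,024 × 6) = 4,718,592,000 / 1,179,648,000 = 4.
Bit depth = 4 × 8 = 32 bits.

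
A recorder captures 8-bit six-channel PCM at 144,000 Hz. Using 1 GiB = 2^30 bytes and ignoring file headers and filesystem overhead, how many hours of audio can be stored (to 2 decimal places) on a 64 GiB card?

Uncompressed byte rate = 144,000 × 1 × 6 = 864,000 bytes/s.
Capacity = 64 × 1,073,741,824 = 68,719,476,736 bytes.
68,719,476,736 / 864,000 ≈ 79536.43 s → 22.09 hours.

22.09 hours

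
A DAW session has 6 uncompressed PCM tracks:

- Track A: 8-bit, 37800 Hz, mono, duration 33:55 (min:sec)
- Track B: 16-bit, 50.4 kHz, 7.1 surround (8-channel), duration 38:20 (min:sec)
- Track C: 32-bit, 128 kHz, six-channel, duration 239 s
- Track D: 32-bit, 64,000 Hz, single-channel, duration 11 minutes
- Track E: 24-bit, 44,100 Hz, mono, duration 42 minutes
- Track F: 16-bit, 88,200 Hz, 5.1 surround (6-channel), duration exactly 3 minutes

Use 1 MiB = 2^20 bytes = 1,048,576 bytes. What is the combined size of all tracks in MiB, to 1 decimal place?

3203.1 MiB

Track A: 33:55 (min:sec) = 2,035 s; 37,800 × 2,035 × 1 × 1 = 76,923,000 bytes.
Track B: 38:20 (min:sec) = 2,300 s; 50,400 × 2,300 × 2 × 8 = 1,854,720,000 bytes.
Track C: 128,000 × 239 × 4 × 6 = 734,208,000 bytes.
Track D: 11 minutes = 660 s; 64,000 × 660 × 4 × 1 = 168,960,000 bytes.
Track E: 42 minutes = 2,520 s; 44,100 × 2,520 × 3 × 1 = 333,396,000 bytes.
Track F: exactly 3 minutes = 180 s; 88,200 × 180 × 2 × 6 = 190,512,000 bytes.
Total = 3,358,719,000 bytes = 3203.1 MiB.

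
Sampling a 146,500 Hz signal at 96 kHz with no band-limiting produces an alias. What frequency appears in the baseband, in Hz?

Nyquist = 96,000/2 = 48,000 Hz; 146,500 Hz exceeds it.
Alias = |146,500 − 2×96,000| = |146,500 − 192,000| = 45,500 Hz.

45,500 Hz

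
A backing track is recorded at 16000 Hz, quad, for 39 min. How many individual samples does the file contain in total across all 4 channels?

39 min = 2,340 s.
16,000 × 2,340 s × 4 ch = 149,760,000 samples.

149,760,000 samples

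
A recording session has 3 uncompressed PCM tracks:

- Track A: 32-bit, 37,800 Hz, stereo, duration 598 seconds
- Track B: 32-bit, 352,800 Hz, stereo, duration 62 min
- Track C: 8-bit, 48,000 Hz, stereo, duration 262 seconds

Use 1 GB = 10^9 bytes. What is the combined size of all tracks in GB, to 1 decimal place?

Track A: 37,800 × 598 × 4 × 2 = 180,835,200 bytes.
Track B: 62 min = 3,720 s; 352,800 × 3,720 × 4 × 2 = 10,499,328,000 bytes.
Track C: 48,000 × 262 × 1 × 2 = 25,152,000 bytes.
Total = 10,705,315,200 bytes = 10.7 GB.

10.7 GB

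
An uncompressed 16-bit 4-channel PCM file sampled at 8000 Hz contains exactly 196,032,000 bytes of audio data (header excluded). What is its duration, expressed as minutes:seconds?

Byte rate = 8,000 × 2 × 4 = 64,000 bytes/s.
Duration = 196,032,000 / 64,000 = 3,063 s.
3,063 s = 51:03.

51:03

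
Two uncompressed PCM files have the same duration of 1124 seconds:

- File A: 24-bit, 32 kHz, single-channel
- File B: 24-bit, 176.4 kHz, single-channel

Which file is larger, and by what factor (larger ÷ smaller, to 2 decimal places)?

File B, by a factor of 5.51

File A: 32,000 × 3 × 1 = 96,000 bytes/s.
File B: 176,400 × 3 × 1 = 529,200 bytes/s.
File B is larger; ratio = 594,820,800 / 107,904,000 = 5.51.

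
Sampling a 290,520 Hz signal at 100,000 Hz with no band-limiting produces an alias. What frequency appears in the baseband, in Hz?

Nyquist = 100,000/2 = 50,000 Hz; 290,520 Hz exceeds it.
Alias = |290,520 − 3×100,000| = |290,520 − 300,000| = 9,480 Hz.

9,480 Hz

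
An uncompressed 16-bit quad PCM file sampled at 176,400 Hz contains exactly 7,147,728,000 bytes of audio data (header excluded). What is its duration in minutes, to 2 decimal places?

84.42 minutes

Byte rate = 176,400 × 2 × 4 = 1,411,200 bytes/s.
Duration = 7,147,728,000 / 1,411,200 = 5,065 s.
5,065 s / 60 = 84.42 minutes.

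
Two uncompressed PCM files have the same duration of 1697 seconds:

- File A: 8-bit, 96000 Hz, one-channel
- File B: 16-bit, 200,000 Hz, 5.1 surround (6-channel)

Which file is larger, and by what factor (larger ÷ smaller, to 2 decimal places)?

File A: 96,000 × 1 × 1 = 96,000 bytes/s.
File B: 200,000 × 2 × 6 = 2,400,000 bytes/s.
File B is larger; ratio = 4,072,800,000 / 162,912,000 = 25.00.

File B, by a factor of 25.00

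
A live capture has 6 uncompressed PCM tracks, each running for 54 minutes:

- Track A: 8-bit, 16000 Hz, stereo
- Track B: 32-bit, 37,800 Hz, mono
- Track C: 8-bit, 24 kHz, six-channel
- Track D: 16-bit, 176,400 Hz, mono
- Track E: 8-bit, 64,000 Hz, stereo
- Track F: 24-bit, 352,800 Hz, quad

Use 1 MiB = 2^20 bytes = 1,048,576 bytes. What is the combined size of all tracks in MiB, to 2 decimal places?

54 minutes = 3,240 s.
Track A: 16,000 × 3,240 × 1 × 2 = 103,680,000 bytes.
Track B: 37,800 × 3,240 × 4 × 1 = 489,888,000 bytes.
Track C: 24,000 × 3,240 × 1 × 6 = 466,560,000 bytes.
Track D: 176,400 × 3,240 × 2 × 1 = 1,143,072,000 bytes.
Track E: 64,000 × 3,240 × 1 × 2 = 414,720,000 bytes.
Track F: 352,800 × 3,240 × 3 × 4 = 13,716,864,000 bytes.
Total = 16,334,784,000 bytes = 15578.06 MiB.

15578.06 MiB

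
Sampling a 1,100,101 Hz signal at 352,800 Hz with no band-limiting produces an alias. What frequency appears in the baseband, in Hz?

Nyquist = 352,800/2 = 176,400 Hz; 1,100,101 Hz exceeds it.
Alias = |1,100,101 − 3×352,800| = |1,100,101 − 1,058,400| = 41,701 Hz.

41,701 Hz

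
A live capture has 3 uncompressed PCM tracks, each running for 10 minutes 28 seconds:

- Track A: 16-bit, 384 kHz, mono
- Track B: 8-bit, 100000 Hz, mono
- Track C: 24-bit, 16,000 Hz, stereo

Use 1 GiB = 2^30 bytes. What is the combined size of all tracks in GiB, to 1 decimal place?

0.6 GiB

10 minutes 28 seconds = 628 s.
Track A: 384,000 × 628 × 2 × 1 = 482,304,000 bytes.
Track B: 100,000 × 628 × 1 × 1 = 62,800,000 bytes.
Track C: 16,000 × 628 × 3 × 2 = 60,288,000 bytes.
Total = 605,392,000 bytes = 0.6 GiB.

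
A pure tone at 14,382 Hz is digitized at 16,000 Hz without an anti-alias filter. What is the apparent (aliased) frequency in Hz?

1,618 Hz

Nyquist = 16,000/2 = 8,000 Hz; 14,382 Hz exceeds it.
Alias = |14,382 − 1×16,000| = |14,382 − 16,000| = 1,618 Hz.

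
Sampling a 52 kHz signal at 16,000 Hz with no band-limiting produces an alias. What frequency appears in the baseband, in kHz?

Nyquist = 16,000/2 = 8,000 Hz; 52,000 Hz exceeds it.
Alias = |52,000 − 3×16,000| = |52,000 − 48,000| = 4,000 Hz = 4 kHz.

4 kHz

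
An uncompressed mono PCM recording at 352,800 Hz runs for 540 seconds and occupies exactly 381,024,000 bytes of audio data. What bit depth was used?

Bytes per sample = 381,024,000 / (352,800 × 540 × 1) = 381,024,000 / 190,512,000 = 2.
Bit depth = 2 × 8 = 16 bits.

16 bits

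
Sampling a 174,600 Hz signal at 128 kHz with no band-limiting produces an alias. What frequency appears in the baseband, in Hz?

46,600 Hz

Nyquist = 128,000/2 = 64,000 Hz; 174,600 Hz exceeds it.
Alias = |174,600 − 1×128,000| = |174,600 − 128,000| = 46,600 Hz.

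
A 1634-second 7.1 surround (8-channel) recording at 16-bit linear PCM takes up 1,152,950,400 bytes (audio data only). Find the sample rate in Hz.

Bytes = sample_rate × seconds × bytes_per_sample × channels.
sample_rate = 1,152,950,400 / (1,634 × 2 × 8) = 1,152,950,400 / 26,144 = 44,100 Hz.

44,100 Hz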